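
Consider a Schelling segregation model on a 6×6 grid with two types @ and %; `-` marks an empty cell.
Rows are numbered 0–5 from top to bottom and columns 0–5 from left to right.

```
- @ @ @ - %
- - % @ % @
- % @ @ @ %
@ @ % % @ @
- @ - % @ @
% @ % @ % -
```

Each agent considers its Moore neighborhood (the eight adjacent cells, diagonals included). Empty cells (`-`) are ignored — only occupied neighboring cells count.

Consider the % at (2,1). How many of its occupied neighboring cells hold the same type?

2

Occupied neighbors of (2,1): (1,2)=%, (2,2)=@, (3,0)=@, (3,1)=@, (3,2)=%.
Same type (%): 2 of 5.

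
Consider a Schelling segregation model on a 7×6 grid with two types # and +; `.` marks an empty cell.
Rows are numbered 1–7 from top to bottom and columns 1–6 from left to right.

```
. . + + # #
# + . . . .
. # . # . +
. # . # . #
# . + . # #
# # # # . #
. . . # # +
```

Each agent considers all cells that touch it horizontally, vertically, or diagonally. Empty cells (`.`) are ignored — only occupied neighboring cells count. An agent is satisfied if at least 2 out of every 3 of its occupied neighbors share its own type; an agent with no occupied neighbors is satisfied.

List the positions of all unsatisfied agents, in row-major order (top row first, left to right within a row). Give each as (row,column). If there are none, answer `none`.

Row 1: (1,3)+ 2/2 ✓ · (1,4)+ 1/2 ✗ · (1,5)# 1/2 ✗ · (1,6)# 1/1 ✓
Row 2: (2,1)# 1/2 ✗ · (2,2)+ 1/3 ✗
Row 3: (3,2)# 2/3 ✓ · (3,4)# 1/1 ✓ · (3,6)+ 0/1 ✗
Row 4: (4,2)# 2/3 ✓ · (4,4)# 2/3 ✓ · (4,6)# 2/3 ✓
Row 5: (5,1)# 3/3 ✓ · (5,3)+ 0/5 ✗ · (5,5)# 5/5 ✓ · (5,6)# 3/3 ✓
Row 6: (6,1)# 2/2 ✓ · (6,2)# 3/4 ✓ · (6,3)# 3/4 ✓ · (6,4)# 4/5 ✓ · (6,6)# 3/4 ✓
Row 7: (7,4)# 3/3 ✓ · (7,5)# 3/4 ✓ · (7,6)+ 0/2 ✗

(1,4), (1,5), (2,1), (2,2), (3,6), (5,3), (7,6)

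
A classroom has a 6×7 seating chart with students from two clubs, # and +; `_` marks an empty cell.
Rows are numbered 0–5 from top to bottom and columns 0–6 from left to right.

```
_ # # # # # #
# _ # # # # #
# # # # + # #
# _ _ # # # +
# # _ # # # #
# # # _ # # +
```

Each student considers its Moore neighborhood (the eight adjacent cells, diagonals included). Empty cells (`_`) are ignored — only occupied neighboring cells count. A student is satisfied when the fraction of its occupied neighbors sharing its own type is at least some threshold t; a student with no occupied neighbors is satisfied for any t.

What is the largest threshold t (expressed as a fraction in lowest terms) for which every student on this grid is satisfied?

Row 0: (0,1)# 3/3 · (0,2)# 4/4 · (0,3)# 5/5 · (0,4)# 5/5 · (0,5)# 5/5 · (0,6)# 3/3
Row 1: (1,0)# 3/3 · (1,2)# 7/7 · (1,3)# 7/8 · (1,4)# 7/8 · (1,5)# 7/8 · (1,6)# 5/5
Row 2: (2,0)# 3/3 · (2,1)# 5/5 · (2,2)# 5/5 · (2,3)# 6/7 · (2,4)+ 0/8 · (2,5)# 6/8 · (2,6)# 4/5
Row 3: (3,0)# 4/4 · (3,3)# 5/6 · (3,4)# 7/8 · (3,5)# 6/8 · (3,6)+ 0/5
Row 4: (4,0)# 4/4 · (4,1)# 5/5 · (4,3)# 5/5 · (4,4)# 7/7 · (4,5)# 6/8 · (4,6)# 3/5
Row 5: (5,0)# 3/3 · (5,1)# 4/4 · (5,2)# 3/3 · (5,4)# 4/4 · (5,5)# 4/5 · (5,6)+ 0/3
The smallest same-type fraction is 0/8 at (2,4), which reduces to 0/1. Any threshold above that leaves this student unsatisfied.

0/1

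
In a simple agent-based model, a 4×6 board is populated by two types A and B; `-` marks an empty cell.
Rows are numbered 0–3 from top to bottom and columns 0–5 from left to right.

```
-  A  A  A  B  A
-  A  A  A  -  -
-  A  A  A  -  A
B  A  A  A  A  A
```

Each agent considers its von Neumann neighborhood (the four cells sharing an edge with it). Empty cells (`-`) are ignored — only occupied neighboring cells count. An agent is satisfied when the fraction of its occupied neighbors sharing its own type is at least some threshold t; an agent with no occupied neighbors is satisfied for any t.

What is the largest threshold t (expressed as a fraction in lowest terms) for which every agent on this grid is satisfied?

0/1

Row 0: (0,1)A 2/2 · (0,2)A 3/3 · (0,3)A 2/3 · (0,4)B 0/2 · (0,5)A 0/1
Row 1: (1,1)A 3/3 · (1,2)A 4/4 · (1,3)A 3/3
Row 2: (2,1)A 3/3 · (2,2)A 4/4 · (2,3)A 3/3 · (2,5)A 1/1
Row 3: (3,0)B 0/1 · (3,1)A 2/3 · (3,2)A 3/3 · (3,3)A 3/3 · (3,4)A 2/2 · (3,5)A 2/2
The smallest same-type fraction is 0/2 at (0,4), which reduces to 0/1. Any threshold above that leaves this agent unsatisfied.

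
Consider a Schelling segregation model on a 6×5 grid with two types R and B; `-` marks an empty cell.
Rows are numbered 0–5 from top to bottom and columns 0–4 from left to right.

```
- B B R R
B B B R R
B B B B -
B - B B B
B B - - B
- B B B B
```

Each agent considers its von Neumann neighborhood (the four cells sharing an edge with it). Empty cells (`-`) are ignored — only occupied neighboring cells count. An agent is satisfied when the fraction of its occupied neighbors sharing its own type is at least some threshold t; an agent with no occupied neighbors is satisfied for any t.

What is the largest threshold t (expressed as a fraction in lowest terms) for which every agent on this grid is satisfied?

1/2

Row 0: (0,1)B 2/2 · (0,2)B 2/3 · (0,3)R 2/3 · (0,4)R 2/2
Row 1: (1,0)B 2/2 · (1,1)B 4/4 · (1,2)B 3/4 · (1,3)R 2/4 · (1,4)R 2/2
Row 2: (2,0)B 3/3 · (2,1)B 3/3 · (2,2)B 4/4 · (2,3)B 2/3
Row 3: (3,0)B 2/2 · (3,2)B 2/2 · (3,3)B 3/3 · (3,4)B 2/2
Row 4: (4,0)B 2/2 · (4,1)B 2/2 · (4,4)B 2/2
Row 5: (5,1)B 2/2 · (5,2)B 2/2 · (5,3)B 2/2 · (5,4)B 2/2
The smallest same-type fraction is 2/4 at (1,3), which reduces to 1/2. Any threshold above that leaves this agent unsatisfied.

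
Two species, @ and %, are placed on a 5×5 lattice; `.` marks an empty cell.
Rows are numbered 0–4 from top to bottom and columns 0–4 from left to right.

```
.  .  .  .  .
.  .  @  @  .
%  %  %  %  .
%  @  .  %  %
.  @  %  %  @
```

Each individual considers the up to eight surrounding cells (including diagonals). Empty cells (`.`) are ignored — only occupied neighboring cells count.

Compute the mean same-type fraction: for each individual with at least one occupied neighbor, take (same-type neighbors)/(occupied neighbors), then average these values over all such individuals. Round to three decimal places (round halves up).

(1,2)@ 1/4
(1,3)@ 1/3
(2,0)% 2/3
(2,1)% 3/5
(2,2)% 3/6
(2,3)% 3/5
(3,0)% 2/4
(3,1)@ 1/6
(3,3)% 5/6
(3,4)% 3/4
(4,1)@ 1/3
(4,2)% 2/4
(4,3)% 3/4
(4,4)@ 0/3
Sum over 14 individuals: 1/4 + 1/3 + 2/3 + 3/5 + 3/6 + 3/5 + 2/4 + 1/6 + 5/6 + 3/4 + 1/3 + 2/4 + 3/4 + 0/3 = 407/60; mean = 407/60 ÷ 14 = 407/840 = 0.484523… → 0.485.

0.485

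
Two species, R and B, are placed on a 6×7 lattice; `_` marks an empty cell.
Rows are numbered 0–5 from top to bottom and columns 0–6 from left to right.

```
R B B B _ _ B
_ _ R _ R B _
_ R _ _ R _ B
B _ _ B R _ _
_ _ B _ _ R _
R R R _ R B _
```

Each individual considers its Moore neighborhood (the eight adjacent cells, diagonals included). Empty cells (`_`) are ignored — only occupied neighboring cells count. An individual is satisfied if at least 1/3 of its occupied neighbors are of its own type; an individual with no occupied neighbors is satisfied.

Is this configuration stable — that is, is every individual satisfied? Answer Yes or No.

(0,0)R 0/1 ✗
(0,1)B 1/3 ✓
(0,2)B 2/3 ✓
(0,3)B 1/3 ✓
(0,6)B 1/1 ✓
(1,2)R 1/4 ✗
(1,4)R 1/3 ✓
(1,5)B 2/4 ✓
(2,1)R 1/2 ✓
(2,4)R 2/4 ✓
(2,6)B 1/1 ✓
(3,0)B 0/1 ✗
(3,3)B 1/3 ✓
(3,4)R 2/3 ✓
(4,2)B 1/3 ✓
(4,5)R 2/3 ✓
(5,0)R 1/1 ✓
(5,1)R 2/3 ✓
(5,2)R 1/2 ✓
(5,4)R 1/2 ✓
(5,5)B 0/2 ✗
For instance (0,0) has only 0/1 same-type neighbors, below 1/3.

No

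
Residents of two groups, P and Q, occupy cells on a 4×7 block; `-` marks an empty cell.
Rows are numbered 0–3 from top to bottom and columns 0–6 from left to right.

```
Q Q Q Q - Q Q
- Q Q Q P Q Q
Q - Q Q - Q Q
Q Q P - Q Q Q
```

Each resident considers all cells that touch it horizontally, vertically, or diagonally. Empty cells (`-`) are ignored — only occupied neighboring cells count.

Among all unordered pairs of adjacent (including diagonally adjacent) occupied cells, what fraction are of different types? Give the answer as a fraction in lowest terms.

9/52

Scan each occupied cell's neighbors to the right and below (and the two forward diagonals) so each pair is counted once.
From row 0: 2 unlike of 18 pairs (running 2/18).
From row 1: 4 unlike of 17 pairs (running 6/35).
From row 2: 2 unlike of 13 pairs (running 8/48).
From row 3: 1 unlike of 4 pairs (running 9/52).
Total adjacent occupied pairs: 52; unlike-type pairs: 9.
9/52 is already in lowest terms.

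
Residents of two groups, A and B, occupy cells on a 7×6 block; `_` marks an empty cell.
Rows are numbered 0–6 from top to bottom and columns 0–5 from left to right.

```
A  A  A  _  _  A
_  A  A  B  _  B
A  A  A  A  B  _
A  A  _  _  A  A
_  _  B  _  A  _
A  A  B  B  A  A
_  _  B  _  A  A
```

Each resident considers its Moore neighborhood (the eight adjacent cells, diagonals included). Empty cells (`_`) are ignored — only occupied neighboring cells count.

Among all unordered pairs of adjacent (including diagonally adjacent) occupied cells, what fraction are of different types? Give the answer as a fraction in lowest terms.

Scan each occupied cell's neighbors to the right and below (and the two forward diagonals) so each pair is counted once.
From row 0: 2 unlike of 9 pairs (running 2/9).
From row 1: 3 unlike of 12 pairs (running 5/21).
From row 2: 3 unlike of 12 pairs (running 8/33).
From row 3: 1 unlike of 5 pairs (running 9/38).
From row 4: 2 unlike of 6 pairs (running 11/44).
From row 5: 4 unlike of 13 pairs (running 15/57).
From row 6: 0 unlike of 1 pairs (running 15/58).
Total adjacent occupied pairs: 58; unlike-type pairs: 15.
15/58 is already in lowest terms.

15/58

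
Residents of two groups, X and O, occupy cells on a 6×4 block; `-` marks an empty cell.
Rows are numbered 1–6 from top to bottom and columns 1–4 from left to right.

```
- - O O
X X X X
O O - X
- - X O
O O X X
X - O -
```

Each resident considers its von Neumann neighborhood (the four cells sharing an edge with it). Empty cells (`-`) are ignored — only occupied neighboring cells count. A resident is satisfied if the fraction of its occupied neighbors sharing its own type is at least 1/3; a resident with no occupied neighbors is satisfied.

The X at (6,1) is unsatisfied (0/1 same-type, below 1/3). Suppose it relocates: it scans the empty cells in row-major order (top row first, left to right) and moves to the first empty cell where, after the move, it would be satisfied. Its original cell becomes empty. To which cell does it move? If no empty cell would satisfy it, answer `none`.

Vacating (6,1). Empty cells in order:
  (1,1): 1/1 same-type → satisfied — stop here.

(1,1)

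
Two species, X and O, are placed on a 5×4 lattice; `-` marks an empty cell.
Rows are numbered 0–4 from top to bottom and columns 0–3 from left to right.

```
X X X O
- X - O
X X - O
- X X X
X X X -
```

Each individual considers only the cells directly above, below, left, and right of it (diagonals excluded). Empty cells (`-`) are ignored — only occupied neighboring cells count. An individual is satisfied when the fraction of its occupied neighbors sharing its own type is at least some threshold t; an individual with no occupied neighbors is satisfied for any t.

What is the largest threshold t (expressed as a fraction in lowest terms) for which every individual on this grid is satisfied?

(0,0)X 1/1
(0,1)X 3/3
(0,2)X 1/2
(0,3)O 1/2
(1,1)X 2/2
(1,3)O 2/2
(2,0)X 1/1
(2,1)X 3/3
(2,3)O 1/2
(3,1)X 3/3
(3,2)X 3/3
(3,3)X 1/2
(4,0)X 1/1
(4,1)X 3/3
(4,2)X 2/2
The smallest same-type fraction is 1/2 at (0,2), which reduces to 1/2. Any threshold above that leaves this individual unsatisfied.

1/2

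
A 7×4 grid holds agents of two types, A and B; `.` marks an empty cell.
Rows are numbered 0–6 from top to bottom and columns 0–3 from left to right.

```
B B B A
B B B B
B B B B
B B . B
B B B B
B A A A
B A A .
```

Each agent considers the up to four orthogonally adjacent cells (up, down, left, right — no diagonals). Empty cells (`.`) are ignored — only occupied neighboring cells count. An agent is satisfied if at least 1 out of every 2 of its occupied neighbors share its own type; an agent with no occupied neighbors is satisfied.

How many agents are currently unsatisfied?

1

Row 0: (0,0)B 2/2 ok · (0,1)B 3/3 ok · (0,2)B 2/3 ok · (0,3)A 0/2 unhappy
Row 1: (1,0)B 3/3 ok · (1,1)B 4/4 ok · (1,2)B 4/4 ok · (1,3)B 2/3 ok
Row 2: (2,0)B 3/3 ok · (2,1)B 4/4 ok · (2,2)B 3/3 ok · (2,3)B 3/3 ok
Row 3: (3,0)B 3/3 ok · (3,1)B 3/3 ok · (3,3)B 2/2 ok
Row 4: (4,0)B 3/3 ok · (4,1)B 3/4 ok · (4,2)B 2/3 ok · (4,3)B 2/3 ok
Row 5: (5,0)B 2/3 ok · (5,1)A 2/4 ok · (5,2)A 3/4 ok · (5,3)A 1/2 ok
Row 6: (6,0)B 1/2 ok · (6,1)A 2/3 ok · (6,2)A 2/2 ok
Unsatisfied: (0,3) — 1 in total.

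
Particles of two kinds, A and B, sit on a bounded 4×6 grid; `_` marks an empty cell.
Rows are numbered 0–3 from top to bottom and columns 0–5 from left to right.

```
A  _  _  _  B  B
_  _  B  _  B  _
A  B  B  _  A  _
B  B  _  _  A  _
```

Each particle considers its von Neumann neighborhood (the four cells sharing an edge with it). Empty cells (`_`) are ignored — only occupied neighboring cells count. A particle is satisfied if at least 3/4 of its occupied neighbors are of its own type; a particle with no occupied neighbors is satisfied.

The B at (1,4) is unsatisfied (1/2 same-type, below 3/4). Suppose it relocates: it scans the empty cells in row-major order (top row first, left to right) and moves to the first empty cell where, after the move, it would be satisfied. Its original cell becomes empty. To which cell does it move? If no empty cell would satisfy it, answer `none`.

Vacating (1,4). Empty cells in order:
  (0,1): 0/1 same-type → still unsatisfied.
  (0,2): 1/1 same-type → satisfied — stop here.

(0,2)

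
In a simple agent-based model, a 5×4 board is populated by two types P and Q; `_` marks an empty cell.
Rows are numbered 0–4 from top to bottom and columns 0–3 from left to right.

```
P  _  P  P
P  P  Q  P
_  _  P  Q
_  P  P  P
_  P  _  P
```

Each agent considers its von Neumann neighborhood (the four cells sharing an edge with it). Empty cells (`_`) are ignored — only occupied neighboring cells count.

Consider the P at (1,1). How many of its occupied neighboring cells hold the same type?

1

Occupied neighbors of (1,1): (1,0)=P, (1,2)=Q.
Same type (P): 1 of 2.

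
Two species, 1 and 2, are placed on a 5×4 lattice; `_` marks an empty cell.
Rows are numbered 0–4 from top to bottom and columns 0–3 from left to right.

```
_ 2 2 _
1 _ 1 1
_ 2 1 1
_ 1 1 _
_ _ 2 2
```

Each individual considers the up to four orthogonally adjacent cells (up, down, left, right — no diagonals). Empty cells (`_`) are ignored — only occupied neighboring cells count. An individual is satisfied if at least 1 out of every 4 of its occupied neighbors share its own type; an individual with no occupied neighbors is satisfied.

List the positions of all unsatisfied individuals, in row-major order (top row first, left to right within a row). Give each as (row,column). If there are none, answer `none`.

(2,1)

Row 0: (0,1)2 1/1 satisfied · (0,2)2 1/2 satisfied
Row 1: (1,0)1 0/0 satisfied · (1,2)1 2/3 satisfied · (1,3)1 2/2 satisfied
Row 2: (2,1)2 0/2 not · (2,2)1 3/4 satisfied · (2,3)1 2/2 satisfied
Row 3: (3,1)1 1/2 satisfied · (3,2)1 2/3 satisfied
Row 4: (4,2)2 1/2 satisfied · (4,3)2 1/1 satisfied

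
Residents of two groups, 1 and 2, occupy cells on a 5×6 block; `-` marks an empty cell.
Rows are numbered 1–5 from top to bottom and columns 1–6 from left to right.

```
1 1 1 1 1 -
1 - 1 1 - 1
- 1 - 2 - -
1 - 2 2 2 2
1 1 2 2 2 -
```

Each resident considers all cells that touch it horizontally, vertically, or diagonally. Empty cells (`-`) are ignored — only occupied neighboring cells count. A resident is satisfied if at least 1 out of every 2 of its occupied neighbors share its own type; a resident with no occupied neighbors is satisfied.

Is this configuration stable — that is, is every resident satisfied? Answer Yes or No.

Yes

Row 1: (1,1)1 2/2 satisfied · (1,2)1 4/4 satisfied · (1,3)1 4/4 satisfied · (1,4)1 4/4 satisfied · (1,5)1 3/3 satisfied
Row 2: (2,1)1 3/3 satisfied · (2,3)1 5/6 satisfied · (2,4)1 4/5 satisfied · (2,6)1 1/1 satisfied
Row 3: (3,2)1 3/4 satisfied · (3,4)2 3/5 satisfied
Row 4: (4,1)1 3/3 satisfied · (4,3)2 4/6 satisfied · (4,4)2 6/6 satisfied · (4,5)2 5/5 satisfied · (4,6)2 2/2 satisfied
Row 5: (5,1)1 2/2 satisfied · (5,2)1 2/4 satisfied · (5,3)2 3/4 satisfied · (5,4)2 5/5 satisfied · (5,5)2 4/4 satisfied
All meet the threshold, so the configuration is stable.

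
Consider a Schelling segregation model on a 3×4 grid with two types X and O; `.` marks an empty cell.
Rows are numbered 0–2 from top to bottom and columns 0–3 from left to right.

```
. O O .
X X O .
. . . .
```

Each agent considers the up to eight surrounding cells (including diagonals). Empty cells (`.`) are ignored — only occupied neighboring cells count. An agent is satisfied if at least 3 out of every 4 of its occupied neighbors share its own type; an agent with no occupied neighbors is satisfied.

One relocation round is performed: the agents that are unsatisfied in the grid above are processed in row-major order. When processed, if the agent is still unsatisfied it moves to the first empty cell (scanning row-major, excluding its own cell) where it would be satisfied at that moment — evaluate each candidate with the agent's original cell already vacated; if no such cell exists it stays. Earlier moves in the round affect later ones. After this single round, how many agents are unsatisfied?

0

Initially unsatisfied (in order): (0,1), (0,2), (1,0), (1,1), (1,2).
  (0,1) → (0,3).
  (0,2) → (1,3).
  (1,0): now satisfied by earlier moves; stays.
  (1,1) → (0,0).
  (1,2): now satisfied by earlier moves; stays.
Resulting grid:
X . . O
X . O O
. . . .
All satisfied now.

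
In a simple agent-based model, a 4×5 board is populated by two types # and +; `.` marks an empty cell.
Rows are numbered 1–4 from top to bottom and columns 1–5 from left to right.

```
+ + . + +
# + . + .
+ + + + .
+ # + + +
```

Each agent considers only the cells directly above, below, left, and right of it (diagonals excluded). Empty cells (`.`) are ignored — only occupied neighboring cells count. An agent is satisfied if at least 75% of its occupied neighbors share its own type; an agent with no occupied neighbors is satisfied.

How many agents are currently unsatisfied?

7

Row 1: (1,1)+ 1/2 unhappy · (1,2)+ 2/2 ok · (1,4)+ 2/2 ok · (1,5)+ 1/1 ok
Row 2: (2,1)# 0/3 unhappy · (2,2)+ 2/3 unhappy · (2,4)+ 2/2 ok
Row 3: (3,1)+ 2/3 unhappy · (3,2)+ 3/4 ok · (3,3)+ 3/3 ok · (3,4)+ 3/3 ok
Row 4: (4,1)+ 1/2 unhappy · (4,2)# 0/3 unhappy · (4,3)+ 2/3 unhappy · (4,4)+ 3/3 ok · (4,5)+ 1/1 ok
Unsatisfied: (1,1), (2,1), (2,2), (3,1), (4,1), (4,2), (4,3) — 7 in total.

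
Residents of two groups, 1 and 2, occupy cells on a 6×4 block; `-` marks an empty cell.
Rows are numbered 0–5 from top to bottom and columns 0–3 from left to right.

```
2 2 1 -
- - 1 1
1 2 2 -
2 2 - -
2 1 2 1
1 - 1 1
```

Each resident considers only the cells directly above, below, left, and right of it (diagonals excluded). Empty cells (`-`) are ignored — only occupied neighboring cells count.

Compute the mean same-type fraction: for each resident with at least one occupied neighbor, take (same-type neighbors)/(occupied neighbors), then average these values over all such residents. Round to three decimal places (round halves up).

(0,0)2 1/1
(0,1)2 1/2
(0,2)1 1/2
(1,2)1 2/3
(1,3)1 1/1
(2,0)1 0/2
(2,1)2 2/3
(2,2)2 1/2
(3,0)2 2/3
(3,1)2 2/3
(4,0)2 1/3
(4,1)1 0/3
(4,2)2 0/3
(4,3)1 1/2
(5,0)1 0/1
(5,2)1 1/2
(5,3)1 2/2
Sum over 17 residents: 1/1 + 1/2 + 1/2 + 2/3 + 1/1 + 0/2 + 2/3 + 1/2 + 2/3 + 2/3 + 1/3 + 0/3 + 0/3 + 1/2 + 0/1 + 1/2 + 2/2 = 17/2; mean = 17/2 ÷ 17 = 1/2 = 0.5 → 0.500.

0.500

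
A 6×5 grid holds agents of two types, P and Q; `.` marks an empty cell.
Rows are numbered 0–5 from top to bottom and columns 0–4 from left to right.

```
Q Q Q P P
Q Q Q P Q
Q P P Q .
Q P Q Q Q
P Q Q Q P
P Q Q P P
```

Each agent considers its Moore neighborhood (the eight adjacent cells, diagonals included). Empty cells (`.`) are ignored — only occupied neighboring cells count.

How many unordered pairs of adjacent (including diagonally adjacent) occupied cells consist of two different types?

36

Scan each occupied cell's neighbors to the right and below (and the two forward diagonals) so each pair is counted once.
From row 0: 5 unlike of 17 pairs (running 5/17).
From row 1: 8 unlike of 15 pairs (running 13/32).
From row 2: 7 unlike of 14 pairs (running 20/46).
From row 3: 7 unlike of 17 pairs (running 27/63).
From row 4: 7 unlike of 17 pairs (running 34/80).
From row 5: 2 unlike of 4 pairs (running 36/84).
Total adjacent occupied pairs: 84; unlike-type pairs: 36.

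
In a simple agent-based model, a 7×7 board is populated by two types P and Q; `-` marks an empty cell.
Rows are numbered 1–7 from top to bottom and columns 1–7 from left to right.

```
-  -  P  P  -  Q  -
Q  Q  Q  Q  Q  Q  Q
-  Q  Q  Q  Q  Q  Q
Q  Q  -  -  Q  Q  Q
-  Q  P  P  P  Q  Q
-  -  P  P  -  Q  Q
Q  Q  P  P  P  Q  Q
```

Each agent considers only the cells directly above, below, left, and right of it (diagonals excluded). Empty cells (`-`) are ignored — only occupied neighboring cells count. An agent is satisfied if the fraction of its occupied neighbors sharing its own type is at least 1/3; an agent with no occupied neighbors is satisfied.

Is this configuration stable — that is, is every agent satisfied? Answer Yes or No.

Yes

Row 1: (1,3)P 1/2 ✓ · (1,4)P 1/2 ✓ · (1,6)Q 1/1 ✓
Row 2: (2,1)Q 1/1 ✓ · (2,2)Q 3/3 ✓ · (2,3)Q 3/4 ✓ · (2,4)Q 3/4 ✓ · (2,5)Q 3/3 ✓ · (2,6)Q 4/4 ✓ · (2,7)Q 2/2 ✓
Row 3: (3,2)Q 3/3 ✓ · (3,3)Q 3/3 ✓ · (3,4)Q 3/3 ✓ · (3,5)Q 4/4 ✓ · (3,6)Q 4/4 ✓ · (3,7)Q 3/3 ✓
Row 4: (4,1)Q 1/1 ✓ · (4,2)Q 3/3 ✓ · (4,5)Q 2/3 ✓ · (4,6)Q 4/4 ✓ · (4,7)Q 3/3 ✓
Row 5: (5,2)Q 1/2 ✓ · (5,3)P 2/3 ✓ · (5,4)P 3/3 ✓ · (5,5)P 1/3 ✓ · (5,6)Q 3/4 ✓ · (5,7)Q 3/3 ✓
Row 6: (6,3)P 3/3 ✓ · (6,4)P 3/3 ✓ · (6,6)Q 3/3 ✓ · (6,7)Q 3/3 ✓
Row 7: (7,1)Q 1/1 ✓ · (7,2)Q 1/2 ✓ · (7,3)P 2/3 ✓ · (7,4)P 3/3 ✓ · (7,5)P 1/2 ✓ · (7,6)Q 2/3 ✓ · (7,7)Q 2/2 ✓
All meet the threshold, so the configuration is stable.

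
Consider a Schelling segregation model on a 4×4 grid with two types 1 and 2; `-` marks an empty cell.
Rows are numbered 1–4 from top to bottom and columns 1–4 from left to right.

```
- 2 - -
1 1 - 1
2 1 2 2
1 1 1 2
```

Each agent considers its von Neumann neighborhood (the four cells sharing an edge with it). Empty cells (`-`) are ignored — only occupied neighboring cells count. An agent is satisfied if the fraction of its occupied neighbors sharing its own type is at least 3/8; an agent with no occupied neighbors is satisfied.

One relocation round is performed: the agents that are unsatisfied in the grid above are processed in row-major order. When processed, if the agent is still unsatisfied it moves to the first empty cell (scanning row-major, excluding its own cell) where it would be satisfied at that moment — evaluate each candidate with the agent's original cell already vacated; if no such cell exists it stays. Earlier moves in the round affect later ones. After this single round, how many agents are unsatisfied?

Initially unsatisfied (in order): (1,2), (2,4), (3,1), (3,3), (4,3).
  (1,2) → (1,3).
  (2,4) → (1,1).
  (3,1) → (1,4).
  (3,3) → (2,3).
  (4,3): now satisfied by earlier moves; stays.
Resulting grid:
1 - 2 2
1 1 2 -
- 1 - 2
1 1 1 2
All satisfied now.

0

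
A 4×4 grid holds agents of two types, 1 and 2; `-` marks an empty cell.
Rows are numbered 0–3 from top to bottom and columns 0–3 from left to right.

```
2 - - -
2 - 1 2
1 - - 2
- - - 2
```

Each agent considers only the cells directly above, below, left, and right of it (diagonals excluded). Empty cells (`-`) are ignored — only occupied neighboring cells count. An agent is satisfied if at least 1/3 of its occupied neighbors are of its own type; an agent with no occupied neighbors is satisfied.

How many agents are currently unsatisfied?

2

(0,0)2 1/1 ✓
(1,0)2 1/2 ✓
(1,2)1 0/1 ✗
(1,3)2 1/2 ✓
(2,0)1 0/1 ✗
(2,3)2 2/2 ✓
(3,3)2 1/1 ✓
Unsatisfied: (1,2), (2,0) — 2 in total.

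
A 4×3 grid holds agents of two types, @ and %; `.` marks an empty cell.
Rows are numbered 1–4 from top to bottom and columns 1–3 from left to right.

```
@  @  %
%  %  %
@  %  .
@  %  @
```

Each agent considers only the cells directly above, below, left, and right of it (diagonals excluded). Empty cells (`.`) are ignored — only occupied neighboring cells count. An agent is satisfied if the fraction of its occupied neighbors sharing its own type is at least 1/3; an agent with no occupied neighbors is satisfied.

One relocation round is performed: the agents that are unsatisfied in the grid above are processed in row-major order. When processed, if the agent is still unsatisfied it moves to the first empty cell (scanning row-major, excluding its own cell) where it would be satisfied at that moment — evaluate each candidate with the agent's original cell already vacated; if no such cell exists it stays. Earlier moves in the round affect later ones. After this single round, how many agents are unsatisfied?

1

Initially unsatisfied (in order): (4,3).
  (4,3): no empty cell satisfies it; stays.
Resulting grid:
@ @ %
% % %
@ % .
@ % @
Unsatisfied now: (4,3).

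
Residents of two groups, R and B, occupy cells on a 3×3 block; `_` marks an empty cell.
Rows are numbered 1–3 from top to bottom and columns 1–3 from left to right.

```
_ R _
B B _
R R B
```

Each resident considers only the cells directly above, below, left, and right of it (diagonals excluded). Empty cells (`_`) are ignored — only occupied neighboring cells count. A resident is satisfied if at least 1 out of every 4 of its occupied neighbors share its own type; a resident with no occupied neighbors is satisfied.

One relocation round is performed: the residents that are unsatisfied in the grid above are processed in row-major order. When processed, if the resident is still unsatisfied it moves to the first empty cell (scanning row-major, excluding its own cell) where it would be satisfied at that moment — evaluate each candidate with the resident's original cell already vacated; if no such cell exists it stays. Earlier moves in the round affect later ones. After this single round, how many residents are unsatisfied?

Initially unsatisfied (in order): (1,2), (3,3).
  (1,2) → (1,3).
  (3,3) → (1,1).
Resulting grid:
B _ R
B B _
R R _
All satisfied now.

0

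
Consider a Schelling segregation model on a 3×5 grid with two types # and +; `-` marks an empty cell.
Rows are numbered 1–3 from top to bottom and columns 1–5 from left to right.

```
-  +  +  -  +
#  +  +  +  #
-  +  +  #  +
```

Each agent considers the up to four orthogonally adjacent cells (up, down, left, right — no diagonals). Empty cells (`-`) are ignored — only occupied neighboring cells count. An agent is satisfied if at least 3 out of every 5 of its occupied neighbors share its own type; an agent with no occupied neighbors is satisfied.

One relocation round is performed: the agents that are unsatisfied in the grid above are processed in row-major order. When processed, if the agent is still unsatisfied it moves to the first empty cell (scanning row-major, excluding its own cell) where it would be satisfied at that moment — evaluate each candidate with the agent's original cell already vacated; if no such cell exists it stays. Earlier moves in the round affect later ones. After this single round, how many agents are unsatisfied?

5

Initially unsatisfied (in order): (1,5), (2,1), (2,4), (2,5), (3,4), (3,5).
  (1,5) → (1,4).
  (2,1): no empty cell satisfies it; stays.
  (2,4): no empty cell satisfies it; stays.
  (2,5): no empty cell satisfies it; stays.
  (3,4): no empty cell satisfies it; stays.
  (3,5): no empty cell satisfies it; stays.
Resulting grid:
- + + + -
# + + + #
- + + # +
Unsatisfied now: (2,1), (2,4), (2,5), (3,4), (3,5).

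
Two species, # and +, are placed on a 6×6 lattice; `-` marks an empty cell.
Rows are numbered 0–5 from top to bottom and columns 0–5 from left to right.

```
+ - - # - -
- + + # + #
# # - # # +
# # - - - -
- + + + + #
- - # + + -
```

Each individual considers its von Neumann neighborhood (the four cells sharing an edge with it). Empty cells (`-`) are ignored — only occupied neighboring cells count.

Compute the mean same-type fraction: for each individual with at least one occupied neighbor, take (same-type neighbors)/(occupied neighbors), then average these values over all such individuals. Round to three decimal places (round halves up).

0.556

(0,0)+ — no occupied neighbors
(0,3)# 1/1
(1,1)+ 1/2
(1,2)+ 1/2
(1,3)# 2/4
(1,4)+ 0/3
(1,5)# 0/2
(2,0)# 2/2
(2,1)# 2/3
(2,3)# 2/2
(2,4)# 1/3
(2,5)+ 0/2
(3,0)# 2/2
(3,1)# 2/3
(4,1)+ 1/2
(4,2)+ 2/3
(4,3)+ 3/3
(4,4)+ 2/3
(4,5)# 0/1
(5,2)# 0/2
(5,3)+ 2/3
(5,4)+ 2/2
Sum over 21 individuals: 1/1 + 1/2 + 1/2 + 2/4 + 0/3 + 0/2 + 2/2 + 2/3 + 2/2 + 1/3 + 0/2 + 2/2 + 2/3 + 1/2 + 2/3 + 3/3 + 2/3 + 0/1 + 0/2 + 2/3 + 2/2 = 35/3; mean = 35/3 ÷ 21 = 5/9 = 0.555555… → 0.556.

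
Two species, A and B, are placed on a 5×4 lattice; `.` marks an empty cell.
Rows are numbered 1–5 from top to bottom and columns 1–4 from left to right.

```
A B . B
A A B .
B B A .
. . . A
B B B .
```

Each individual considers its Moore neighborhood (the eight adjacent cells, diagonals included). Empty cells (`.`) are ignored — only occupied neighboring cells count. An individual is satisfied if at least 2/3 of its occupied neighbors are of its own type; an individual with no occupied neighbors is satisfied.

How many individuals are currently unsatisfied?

Row 1: (1,1)A 2/3 satisfied · (1,2)B 1/4 not · (1,4)B 1/1 satisfied
Row 2: (2,1)A 2/5 not · (2,2)A 3/7 not · (2,3)B 3/5 not
Row 3: (3,1)B 1/3 not · (3,2)B 2/5 not · (3,3)A 2/4 not
Row 4: (4,4)A 1/2 not
Row 5: (5,1)B 1/1 satisfied · (5,2)B 2/2 satisfied · (5,3)B 1/2 not
Unsatisfied: (1,2), (2,1), (2,2), (2,3), (3,1), (3,2), (3,3), (4,4), (5,3) — 9 in total.

9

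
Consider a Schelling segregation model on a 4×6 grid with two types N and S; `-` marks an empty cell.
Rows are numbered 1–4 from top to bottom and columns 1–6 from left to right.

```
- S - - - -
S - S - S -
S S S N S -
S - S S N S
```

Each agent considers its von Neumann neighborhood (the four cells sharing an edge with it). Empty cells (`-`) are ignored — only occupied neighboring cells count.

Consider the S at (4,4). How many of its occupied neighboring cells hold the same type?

Occupied neighbors of (4,4): (3,4)=N, (4,3)=S, (4,5)=N.
Same type (S): 1 of 3.

1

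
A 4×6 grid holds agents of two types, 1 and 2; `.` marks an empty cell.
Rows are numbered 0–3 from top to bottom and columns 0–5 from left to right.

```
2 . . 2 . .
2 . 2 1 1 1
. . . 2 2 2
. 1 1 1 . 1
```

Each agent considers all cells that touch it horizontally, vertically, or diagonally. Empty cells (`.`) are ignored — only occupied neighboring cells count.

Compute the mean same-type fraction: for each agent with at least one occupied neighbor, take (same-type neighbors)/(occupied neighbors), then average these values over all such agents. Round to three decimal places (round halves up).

0.481

Row 0: (0,0)2 1/1 · (0,3)2 1/3
Row 1: (1,0)2 1/1 · (1,2)2 2/3 · (1,3)1 1/5 · (1,4)1 2/6 · (1,5)1 1/3
Row 2: (2,3)2 2/6 · (2,4)2 2/7 · (2,5)2 1/4
Row 3: (3,1)1 1/1 · (3,2)1 2/3 · (3,3)1 1/3 · (3,5)1 0/2
Sum over 14 agents: 1/1 + 1/3 + 1/1 + 2/3 + 1/5 + 2/6 + 1/3 + 2/6 + 2/7 + 1/4 + 1/1 + 2/3 + 1/3 + 0/2 = 943/140; mean = 943/140 ÷ 14 = 943/1960 = 0.481122… → 0.481.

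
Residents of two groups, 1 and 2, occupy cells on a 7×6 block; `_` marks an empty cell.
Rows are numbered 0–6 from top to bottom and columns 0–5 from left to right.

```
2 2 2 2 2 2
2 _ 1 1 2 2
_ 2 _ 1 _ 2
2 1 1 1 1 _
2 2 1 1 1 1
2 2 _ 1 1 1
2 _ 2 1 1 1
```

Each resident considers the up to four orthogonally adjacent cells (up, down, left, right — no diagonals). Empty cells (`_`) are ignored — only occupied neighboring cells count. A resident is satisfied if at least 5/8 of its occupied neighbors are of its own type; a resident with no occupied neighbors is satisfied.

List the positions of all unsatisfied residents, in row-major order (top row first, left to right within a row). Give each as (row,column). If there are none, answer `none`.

(1,2), (1,3), (2,1), (3,0), (3,1), (4,1), (6,2)

Row 0: (0,0)2 2/2 ✓ · (0,1)2 2/2 ✓ · (0,2)2 2/3 ✓ · (0,3)2 2/3 ✓ · (0,4)2 3/3 ✓ · (0,5)2 2/2 ✓
Row 1: (1,0)2 1/1 ✓ · (1,2)1 1/2 ✗ · (1,3)1 2/4 ✗ · (1,4)2 2/3 ✓ · (1,5)2 3/3 ✓
Row 2: (2,1)2 0/1 ✗ · (2,3)1 2/2 ✓ · (2,5)2 1/1 ✓
Row 3: (3,0)2 1/2 ✗ · (3,1)1 1/4 ✗ · (3,2)1 3/3 ✓ · (3,3)1 4/4 ✓ · (3,4)1 2/2 ✓
Row 4: (4,0)2 3/3 ✓ · (4,1)2 2/4 ✗ · (4,2)1 2/3 ✓ · (4,3)1 4/4 ✓ · (4,4)1 4/4 ✓ · (4,5)1 2/2 ✓
Row 5: (5,0)2 3/3 ✓ · (5,1)2 2/2 ✓ · (5,3)1 3/3 ✓ · (5,4)1 4/4 ✓ · (5,5)1 3/3 ✓
Row 6: (6,0)2 1/1 ✓ · (6,2)2 0/1 ✗ · (6,3)1 2/3 ✓ · (6,4)1 3/3 ✓ · (6,5)1 2/2 ✓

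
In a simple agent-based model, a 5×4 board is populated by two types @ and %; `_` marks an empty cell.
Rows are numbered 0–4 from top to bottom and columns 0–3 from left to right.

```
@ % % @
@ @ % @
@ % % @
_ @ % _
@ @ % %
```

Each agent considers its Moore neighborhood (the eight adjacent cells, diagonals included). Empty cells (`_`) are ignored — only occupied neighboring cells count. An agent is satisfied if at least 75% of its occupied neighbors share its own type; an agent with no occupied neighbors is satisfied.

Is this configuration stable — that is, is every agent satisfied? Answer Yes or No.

Row 0: (0,0)@ 2/3 unhappy · (0,1)% 2/5 unhappy · (0,2)% 2/5 unhappy · (0,3)@ 1/3 unhappy
Row 1: (1,0)@ 3/5 unhappy · (1,1)@ 3/8 unhappy · (1,2)% 4/8 unhappy · (1,3)@ 2/5 unhappy
Row 2: (2,0)@ 3/4 ok · (2,1)% 3/7 unhappy · (2,2)% 3/7 unhappy · (2,3)@ 1/4 unhappy
Row 3: (3,1)@ 3/7 unhappy · (3,2)% 4/7 unhappy
Row 4: (4,0)@ 2/2 ok · (4,1)@ 2/4 unhappy · (4,2)% 2/4 unhappy · (4,3)% 2/2 ok
For instance (0,0) has only 2/3 same-type neighbors, below 3/4.

No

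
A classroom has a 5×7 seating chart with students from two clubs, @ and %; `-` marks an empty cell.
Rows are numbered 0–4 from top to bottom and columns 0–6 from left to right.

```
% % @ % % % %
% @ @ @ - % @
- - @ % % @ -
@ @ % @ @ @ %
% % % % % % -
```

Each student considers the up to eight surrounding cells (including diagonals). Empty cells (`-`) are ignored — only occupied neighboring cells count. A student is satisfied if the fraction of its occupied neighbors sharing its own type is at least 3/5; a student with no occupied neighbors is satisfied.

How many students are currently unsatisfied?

Row 0: (0,0)% 2/3 ✓ · (0,1)% 2/5 ✗ · (0,2)@ 3/5 ✓ · (0,3)% 1/4 ✗ · (0,4)% 3/4 ✓ · (0,5)% 3/4 ✓ · (0,6)% 2/3 ✓
Row 1: (1,0)% 2/3 ✓ · (1,1)@ 3/6 ✗ · (1,2)@ 4/7 ✗ · (1,3)@ 3/7 ✗ · (1,5)% 4/6 ✓ · (1,6)@ 1/4 ✗
Row 2: (2,2)@ 5/7 ✓ · (2,3)% 2/7 ✗ · (2,4)% 2/7 ✗ · (2,5)@ 3/6 ✗
Row 3: (3,0)@ 1/3 ✗ · (3,1)@ 2/6 ✗ · (3,2)% 4/7 ✗ · (3,3)@ 2/8 ✗ · (3,4)@ 3/8 ✗ · (3,5)@ 2/6 ✗ · (3,6)% 1/3 ✗
Row 4: (4,0)% 1/3 ✗ · (4,1)% 3/5 ✓ · (4,2)% 3/5 ✓ · (4,3)% 3/5 ✓ · (4,4)% 2/5 ✗ · (4,5)% 2/4 ✗
Unsatisfied: (0,1), (0,3), (1,1), (1,2), (1,3), (1,6), (2,3), (2,4), (2,5), (3,0), (3,1), (3,2), (3,3), (3,4), (3,5), (3,6), (4,0), (4,4), (4,5) — 19 in total.

19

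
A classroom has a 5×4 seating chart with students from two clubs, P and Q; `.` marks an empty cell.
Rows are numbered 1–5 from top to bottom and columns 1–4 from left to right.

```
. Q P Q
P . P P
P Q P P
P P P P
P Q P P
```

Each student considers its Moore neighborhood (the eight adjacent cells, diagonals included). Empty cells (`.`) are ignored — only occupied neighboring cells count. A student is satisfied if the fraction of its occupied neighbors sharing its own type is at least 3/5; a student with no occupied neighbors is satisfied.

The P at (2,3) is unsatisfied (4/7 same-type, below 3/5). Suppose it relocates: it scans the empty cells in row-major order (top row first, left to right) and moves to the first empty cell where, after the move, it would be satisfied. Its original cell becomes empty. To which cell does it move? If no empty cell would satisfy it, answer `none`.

Vacating (2,3). Empty cells in order:
  (1,1): 1/2 same-type → still unsatisfied.
  (2,2): 4/6 same-type → satisfied — stop here.

(2,2)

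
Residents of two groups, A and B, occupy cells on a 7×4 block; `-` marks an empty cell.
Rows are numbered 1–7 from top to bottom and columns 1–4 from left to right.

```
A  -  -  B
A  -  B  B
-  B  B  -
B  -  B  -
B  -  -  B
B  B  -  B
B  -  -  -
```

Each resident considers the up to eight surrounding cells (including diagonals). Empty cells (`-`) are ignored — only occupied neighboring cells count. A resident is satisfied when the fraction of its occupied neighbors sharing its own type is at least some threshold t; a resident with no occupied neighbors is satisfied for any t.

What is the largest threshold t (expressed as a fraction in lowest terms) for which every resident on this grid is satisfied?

(1,1)A 1/1
(1,4)B 2/2
(2,1)A 1/2
(2,3)B 4/4
(2,4)B 3/3
(3,2)B 4/5
(3,3)B 4/4
(4,1)B 2/2
(4,3)B 3/3
(5,1)B 3/3
(5,4)B 2/2
(6,1)B 3/3
(6,2)B 3/3
(6,4)B 1/1
(7,1)B 2/2
The smallest same-type fraction is 1/2 at (2,1), which reduces to 1/2. Any threshold above that leaves this resident unsatisfied.

1/2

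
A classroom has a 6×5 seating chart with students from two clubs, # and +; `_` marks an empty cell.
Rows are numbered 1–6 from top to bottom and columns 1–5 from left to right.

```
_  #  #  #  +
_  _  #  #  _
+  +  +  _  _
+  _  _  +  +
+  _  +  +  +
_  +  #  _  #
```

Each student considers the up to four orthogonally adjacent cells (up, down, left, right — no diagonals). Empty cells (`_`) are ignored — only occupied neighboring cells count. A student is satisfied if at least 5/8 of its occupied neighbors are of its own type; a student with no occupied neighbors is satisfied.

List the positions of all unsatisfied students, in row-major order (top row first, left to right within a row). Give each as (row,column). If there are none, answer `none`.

(1,5), (3,3), (5,3), (6,2), (6,3), (6,5)

(1,2)# 1/1 ✓
(1,3)# 3/3 ✓
(1,4)# 2/3 ✓
(1,5)+ 0/1 ✗
(2,3)# 2/3 ✓
(2,4)# 2/2 ✓
(3,1)+ 2/2 ✓
(3,2)+ 2/2 ✓
(3,3)+ 1/2 ✗
(4,1)+ 2/2 ✓
(4,4)+ 2/2 ✓
(4,5)+ 2/2 ✓
(5,1)+ 1/1 ✓
(5,3)+ 1/2 ✗
(5,4)+ 3/3 ✓
(5,5)+ 2/3 ✓
(6,2)+ 0/1 ✗
(6,3)# 0/2 ✗
(6,5)# 0/1 ✗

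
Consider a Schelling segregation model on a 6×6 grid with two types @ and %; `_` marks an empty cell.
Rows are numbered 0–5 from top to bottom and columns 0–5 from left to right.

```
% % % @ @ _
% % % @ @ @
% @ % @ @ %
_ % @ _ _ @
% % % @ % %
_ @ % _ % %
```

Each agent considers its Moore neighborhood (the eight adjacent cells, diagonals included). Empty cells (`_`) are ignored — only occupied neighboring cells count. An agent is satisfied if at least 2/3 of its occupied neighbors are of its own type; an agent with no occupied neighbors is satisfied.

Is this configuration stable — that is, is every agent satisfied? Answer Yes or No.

(0,0)% 3/3 ✓
(0,1)% 5/5 ✓
(0,2)% 3/5 ✗
(0,3)@ 3/5 ✗
(0,4)@ 4/4 ✓
(1,0)% 4/5 ✓
(1,1)% 7/8 ✓
(1,2)% 4/8 ✗
(1,3)@ 5/8 ✗
(1,4)@ 6/7 ✓
(1,5)@ 3/4 ✓
(2,0)% 3/4 ✓
(2,1)@ 1/7 ✗
(2,2)% 3/7 ✗
(2,3)@ 4/6 ✓
(2,4)@ 5/6 ✓
(2,5)% 0/4 ✗
(3,1)% 5/7 ✓
(3,2)@ 3/7 ✗
(3,5)@ 1/4 ✗
(4,0)% 2/3 ✓
(4,1)% 4/6 ✓
(4,2)% 3/6 ✗
(4,3)@ 1/5 ✗
(4,4)% 3/5 ✗
(4,5)% 3/4 ✓
(5,1)@ 0/4 ✗
(5,2)% 2/4 ✗
(5,4)% 3/4 ✓
(5,5)% 3/3 ✓
For instance (0,2) has only 3/5 same-type neighbors, below 2/3.

No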